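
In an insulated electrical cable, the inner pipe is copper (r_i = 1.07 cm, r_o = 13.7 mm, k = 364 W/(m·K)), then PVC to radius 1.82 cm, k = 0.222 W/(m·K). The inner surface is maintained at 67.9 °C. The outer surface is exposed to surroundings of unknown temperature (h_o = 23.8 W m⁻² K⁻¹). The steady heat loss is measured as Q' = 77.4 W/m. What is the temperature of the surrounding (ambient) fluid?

T_out = 23.7 °C

Sum the resistances:
  R'_copper = ln(0.0137/0.0107)/(2πk) = 0.2472/(2π·364) = 1.081×10^-4 m·K/W
  R'_PVC = ln(0.0182/0.0137)/(2πk) = 0.2840/(2π·0.222) = 0.2036 m·K/W
  R'_conv,out = 1/(2πr h) = 1/(2π·0.0182·23.8) = 0.3674 m·K/W
ΣR = 0.5712 m·K/W
ΔT = Q'·ΣR = 77.4 × 0.5712 = 44.21 K
Heat flows outward, so T_out = T_in − ΔT = 67.9 − 44.21 = 23.7 °C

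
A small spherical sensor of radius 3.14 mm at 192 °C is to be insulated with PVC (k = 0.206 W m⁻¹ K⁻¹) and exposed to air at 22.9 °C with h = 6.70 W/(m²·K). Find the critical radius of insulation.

For a sphere, r_cr = 2k_ins/h = 2·0.206/6.70 = 0.0615 m = 6.15 cm

r_cr = 6.15 cm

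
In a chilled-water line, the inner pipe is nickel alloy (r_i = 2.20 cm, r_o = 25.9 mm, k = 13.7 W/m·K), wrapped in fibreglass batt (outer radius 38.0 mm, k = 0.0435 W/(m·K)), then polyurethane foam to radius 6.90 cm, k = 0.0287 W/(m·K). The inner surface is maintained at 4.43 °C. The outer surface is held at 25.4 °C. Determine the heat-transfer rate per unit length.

Q' = 4.45 W/m

Series thermal resistances, inner to outer:
  R'_nickel alloy = ln(0.0259/0.0220)/(2πk) = 0.1632/(2π·13.7) = 0.001896 m·K/W
  R'_fibreglass batt = ln(0.0380/0.0259)/(2πk) = 0.3833/(2π·0.0435) = 1.403 m·K/W
  R'_polyurethane foam = ln(0.0690/0.0380)/(2πk) = 0.5965/(2π·0.0287) = 3.308 m·K/W
ΣR = 0.001896 + 1.403 + 3.308 = 4.713 m·K/W
Q' = ΔT/ΣR = (4.43 °C − 25.4 °C)/4.713 = -4.45 W/m
(Negative Q' ⇒ heat flows inward; heat gain = 4.45 W/m.)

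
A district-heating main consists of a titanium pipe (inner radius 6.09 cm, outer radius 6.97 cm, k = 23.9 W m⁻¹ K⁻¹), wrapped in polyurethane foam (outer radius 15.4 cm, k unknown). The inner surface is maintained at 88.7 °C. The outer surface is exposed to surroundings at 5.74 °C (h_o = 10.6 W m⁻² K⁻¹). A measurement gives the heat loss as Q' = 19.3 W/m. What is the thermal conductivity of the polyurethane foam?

k = 0.0300 W/m·K

ΣR = ΔT/Q' = |88.7 − 5.74|/19.3 = 4.298 m·K/W
Known resistances:
  R'_titanium = ln(0.0697/0.0609)/(2πk) = 0.1350/(2π·23.9) = 8.988×10^-4 m·K/W
  R'_conv,out = 1/(2πr h) = 1/(2π·0.154·10.6) = 0.09750 m·K/W
R_polyurethane foam = ΣR − ΣR_known = 4.298 − 0.09840 = 4.200 m·K/W
ln(r₂/r₁)/(2πk) = 4.200 ⇒ k = 0.7928/(2π·4.200) = 0.0300 W/m·K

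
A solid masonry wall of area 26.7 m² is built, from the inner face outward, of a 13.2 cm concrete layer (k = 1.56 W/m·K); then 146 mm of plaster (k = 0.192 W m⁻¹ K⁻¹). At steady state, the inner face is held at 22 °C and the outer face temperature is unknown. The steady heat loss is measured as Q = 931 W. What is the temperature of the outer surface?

Sum the resistances:
  R_concrete = L/(kA) = 0.132/(1.56·26.7) = 0.003169 K/W
  R_plaster = L/(kA) = 0.146/(0.192·26.7) = 0.02848 K/W
ΣR = 0.03165 K/W
ΔT = Q·ΣR = 931 × 0.03165 = 29.47 K
Heat flows outward, so T_out = T_in − ΔT = 22 − 29.47 = -7.47 °C

T_out = -7.47 °C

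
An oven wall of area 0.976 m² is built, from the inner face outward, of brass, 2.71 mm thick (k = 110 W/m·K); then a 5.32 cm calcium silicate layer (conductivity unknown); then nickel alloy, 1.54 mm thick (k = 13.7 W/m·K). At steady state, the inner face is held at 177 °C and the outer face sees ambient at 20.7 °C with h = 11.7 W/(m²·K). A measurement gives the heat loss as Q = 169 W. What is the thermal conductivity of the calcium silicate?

k = 0.0651 W/m·K

ΣR = ΔT/Q = |177 − 20.7|/169 = 0.9249 K/W
Known resistances:
  R_brass = L/(kA) = 0.00271/(110·0.976) = 2.524×10^-5 K/W
  R_nickel alloy = L/(kA) = 0.00154/(13.7·0.976) = 1.152×10^-4 K/W
  R_conv,out = 1/(hA) = 1/(11.7·0.976) = 0.08757 K/W
R_calcium silicate = ΣR − ΣR_known = 0.9249 − 0.08771 = 0.8372 K/W
L/(kA) = 0.8372 ⇒ k = 0.0532/(0.8372·0.976) = 0.0651 W/m·K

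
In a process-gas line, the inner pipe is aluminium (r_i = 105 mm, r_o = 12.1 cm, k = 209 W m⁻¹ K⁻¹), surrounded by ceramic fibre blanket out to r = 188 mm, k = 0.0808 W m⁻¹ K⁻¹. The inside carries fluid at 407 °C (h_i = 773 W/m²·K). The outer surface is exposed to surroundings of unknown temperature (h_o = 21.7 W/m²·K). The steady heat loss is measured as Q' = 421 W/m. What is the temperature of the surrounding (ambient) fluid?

T_out = 24.3 °C

Sum the resistances:
  R'_conv,in = 1/(2πr h) = 1/(2π·0.105·773) = 0.001961 m·K/W
  R'_aluminium = ln(0.121/0.105)/(2πk) = 0.1418/(2π·209) = 1.080×10^-4 m·K/W
  R'_ceramic fibre blanket = ln(0.188/0.121)/(2πk) = 0.4407/(2π·0.0808) = 0.8680 m·K/W
  R'_conv,out = 1/(2πr h) = 1/(2π·0.188·21.7) = 0.03901 m·K/W
ΣR = 0.9090 m·K/W
ΔT = Q'·ΣR = 421 × 0.9090 = 382.7 K
Heat flows outward, so T_out = T_in − ΔT = 407 − 382.7 = 24.3 °C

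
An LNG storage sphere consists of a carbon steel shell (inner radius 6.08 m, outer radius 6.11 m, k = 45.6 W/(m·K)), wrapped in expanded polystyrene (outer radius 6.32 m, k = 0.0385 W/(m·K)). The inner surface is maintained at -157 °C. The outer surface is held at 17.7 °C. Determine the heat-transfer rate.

Resistance network (inner→outer):
  R_carbon steel = (1/6.08 − 1/6.11)/(4πk) = 8.076×10^-4/(4π·45.6) = 1.409×10^-6 K/W
  R_expanded polystyrene = (1/6.11 − 1/6.32)/(4πk) = 0.005438/(4π·0.0385) = 0.01124 K/W
ΣR = 1.409×10^-6 + 0.01124 = 0.01124 K/W
Q = ΔT/ΣR = (-157 °C − 17.7 °C)/0.01124 = -15500 W
(Negative Q ⇒ heat flows inward; heat gain = 15500 W.)

Q = 15.5 kW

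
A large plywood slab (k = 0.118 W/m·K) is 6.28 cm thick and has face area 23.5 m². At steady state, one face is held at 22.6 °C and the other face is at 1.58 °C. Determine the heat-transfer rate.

Q = 928 W

Q = kA·ΔT/L = 0.118 × 23.5 × |22.6 °C − 1.58 °C| / 0.0628 = 928 W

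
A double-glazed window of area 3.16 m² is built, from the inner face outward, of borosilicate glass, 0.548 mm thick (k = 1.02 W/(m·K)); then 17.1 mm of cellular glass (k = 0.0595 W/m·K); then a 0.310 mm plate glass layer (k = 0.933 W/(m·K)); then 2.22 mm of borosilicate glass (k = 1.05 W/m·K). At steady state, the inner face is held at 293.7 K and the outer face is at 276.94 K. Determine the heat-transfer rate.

Resistance network (inner→outer):
  R_borosilicate glass = L/(kA) = 5.48×10^-4/(1.02·3.16) = 1.700×10^-4 K/W
  R_cellular glass = L/(kA) = 0.0171/(0.0595·3.16) = 0.09095 K/W
  R_plate glass = L/(kA) = 3.10×10^-4/(0.933·3.16) = 1.051×10^-4 K/W
  R_borosilicate glass = L/(kA) = 0.00222/(1.05·3.16) = 6.691×10^-4 K/W
ΣR = 1.700×10^-4 + 0.09095 + 1.051×10^-4 + 6.691×10^-4 = 0.09189 K/W
Q = ΔT/ΣR = (293.7 K − 276.94 K)/0.09189 = 182 W

Q = 182 W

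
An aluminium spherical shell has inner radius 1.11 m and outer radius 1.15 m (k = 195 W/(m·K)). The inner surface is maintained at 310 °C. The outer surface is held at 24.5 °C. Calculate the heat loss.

Q = 2.23×10^7 W

Q = 4πk·ΔT/(1/r₁ − 1/r₂) = 4π × 195 × 285.5 / (1/1.11 − 1/1.15) = 2.23×10^7 W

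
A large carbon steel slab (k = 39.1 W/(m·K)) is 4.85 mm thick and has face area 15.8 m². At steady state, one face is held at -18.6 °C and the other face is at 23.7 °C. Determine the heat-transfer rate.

Q = 5.39×10^6 W

Q = kA·ΔT/L = 39.1 × 15.8 × |-18.6 °C − 23.7 °C| / 0.00485 = 5.39×10^6 W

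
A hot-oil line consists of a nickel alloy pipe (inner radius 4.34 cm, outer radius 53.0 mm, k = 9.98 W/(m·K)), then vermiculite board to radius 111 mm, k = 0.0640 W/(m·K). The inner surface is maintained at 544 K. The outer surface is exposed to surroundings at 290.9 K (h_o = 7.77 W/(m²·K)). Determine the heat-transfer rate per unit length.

Q' = 125 W/m

Treat each layer as a resistance in series:
  R'_nickel alloy = ln(0.0530/0.0434)/(2πk) = 0.1998/(2π·9.98) = 0.003187 m·K/W
  R'_vermiculite board = ln(0.111/0.0530)/(2πk) = 0.7392/(2π·0.0640) = 1.838 m·K/W
  R'_conv,out = 1/(2πr h) = 1/(2π·0.111·7.77) = 0.1845 m·K/W
ΣR = 0.003187 + 1.838 + 0.1845 = 2.026 m·K/W
Q' = ΔT/ΣR = (544 K − 290.9 K)/2.026 = 125 W/m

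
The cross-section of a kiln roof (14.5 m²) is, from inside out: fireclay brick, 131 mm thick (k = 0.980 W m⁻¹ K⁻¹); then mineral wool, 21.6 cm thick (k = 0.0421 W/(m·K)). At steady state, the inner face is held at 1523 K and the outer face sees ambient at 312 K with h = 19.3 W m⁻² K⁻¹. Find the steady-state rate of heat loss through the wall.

Treat each layer as a resistance in series:
  R_fireclay brick = L/(kA) = 0.131/(0.980·14.5) = 0.009219 K/W
  R_mineral wool = L/(kA) = 0.216/(0.0421·14.5) = 0.3538 K/W
  R_conv,out = 1/(hA) = 1/(19.3·14.5) = 0.003573 K/W
ΣR = 0.009219 + 0.3538 + 0.003573 = 0.3666 K/W
Q = ΔT/ΣR = (1523 K − 312 K)/0.3666 = 3300 W

Q = 3.30 kW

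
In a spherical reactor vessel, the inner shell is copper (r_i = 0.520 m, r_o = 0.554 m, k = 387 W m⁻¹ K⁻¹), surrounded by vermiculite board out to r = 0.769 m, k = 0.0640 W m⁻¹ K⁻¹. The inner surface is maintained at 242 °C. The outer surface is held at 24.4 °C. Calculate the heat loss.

Q = 347 W

Series thermal resistances, inner to outer:
  R_copper = (1/0.520 − 1/0.554)/(4πk) = 0.1180/(4π·387) = 2.427×10^-5 K/W
  R_vermiculite board = (1/0.554 − 1/0.769)/(4πk) = 0.5047/(4π·0.0640) = 0.6275 K/W
ΣR = 2.427×10^-5 + 0.6275 = 0.6275 K/W
Q = ΔT/ΣR = (242 °C − 24.4 °C)/0.6275 = 347 W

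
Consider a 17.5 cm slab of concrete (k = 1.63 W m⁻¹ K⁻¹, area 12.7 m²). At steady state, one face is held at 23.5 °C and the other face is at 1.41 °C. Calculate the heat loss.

Q = kA·ΔT/L = 1.63 × 12.7 × |23.5 °C − 1.41 °C| / 0.175 = 2610 W

Q = 2610 W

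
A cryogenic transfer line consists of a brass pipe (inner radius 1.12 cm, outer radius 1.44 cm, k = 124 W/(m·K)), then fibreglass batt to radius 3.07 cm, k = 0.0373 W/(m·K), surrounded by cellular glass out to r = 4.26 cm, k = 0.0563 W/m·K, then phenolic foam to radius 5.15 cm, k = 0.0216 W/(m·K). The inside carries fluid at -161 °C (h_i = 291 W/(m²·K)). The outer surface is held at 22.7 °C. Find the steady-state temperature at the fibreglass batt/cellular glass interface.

Series thermal resistances, inner to outer:
  R'_conv,in = 1/(2πr h) = 1/(2π·0.0112·291) = 0.04883 m·K/W
  R'_brass = ln(0.0144/0.0112)/(2πk) = 0.2513/(2π·124) = 3.226×10^-4 m·K/W
  R'_fibreglass batt = ln(0.0307/0.0144)/(2πk) = 0.7570/(2π·0.0373) = 3.230 m·K/W
  R'_cellular glass = ln(0.0426/0.0307)/(2πk) = 0.3276/(2π·0.0563) = 0.9261 m·K/W
  R'_phenolic foam = ln(0.0515/0.0426)/(2πk) = 0.1897/(2π·0.0216) = 1.398 m·K/W
ΣR = 0.04883 + 3.226×10^-4 + 3.230 + 0.9261 + 1.398 = 5.603 m·K/W
Q' = ΔT/ΣR = (-161 °C − 22.7 °C)/5.603 = -32.79 W/m
From the inner boundary to the fibreglass batt/cellular glass interface, ΣR_partial = 3.279 m·K/W.
T_interface = T_in − Q'·ΣR_partial = -161 °C − (-32.79)(3.279) = -53.5 °C

T = -53.5 °C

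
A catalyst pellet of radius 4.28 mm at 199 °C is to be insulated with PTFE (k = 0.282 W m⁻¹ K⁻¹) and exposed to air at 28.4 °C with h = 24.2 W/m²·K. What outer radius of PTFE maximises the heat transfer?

r_cr = 2.33 cm

For a sphere, r_cr = 2k_ins/h = 2·0.282/24.2 = 0.0233 m = 2.33 cm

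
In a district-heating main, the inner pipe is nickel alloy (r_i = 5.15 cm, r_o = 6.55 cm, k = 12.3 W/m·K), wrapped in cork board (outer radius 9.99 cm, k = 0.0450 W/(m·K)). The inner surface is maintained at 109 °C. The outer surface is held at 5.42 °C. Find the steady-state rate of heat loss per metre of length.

Q' = 69.2 W/m

Treat each layer as a resistance in series:
  R'_nickel alloy = ln(0.0655/0.0515)/(2πk) = 0.2405/(2π·12.3) = 0.003112 m·K/W
  R'_cork board = ln(0.0999/0.0655)/(2πk) = 0.4221/(2π·0.0450) = 1.493 m·K/W
ΣR = 0.003112 + 1.493 = 1.496 m·K/W
Q' = ΔT/ΣR = (109 °C − 5.42 °C)/1.496 = 69.2 W/m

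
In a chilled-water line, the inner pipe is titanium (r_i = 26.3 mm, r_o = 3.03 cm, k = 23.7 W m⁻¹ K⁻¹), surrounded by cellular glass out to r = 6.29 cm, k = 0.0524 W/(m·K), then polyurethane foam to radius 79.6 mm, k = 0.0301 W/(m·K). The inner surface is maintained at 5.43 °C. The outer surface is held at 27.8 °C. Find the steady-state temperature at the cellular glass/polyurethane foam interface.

Resistance network (inner→outer):
  R'_titanium = ln(0.0303/0.0263)/(2πk) = 0.1416/(2π·23.7) = 9.508×10^-4 m·K/W
  R'_cellular glass = ln(0.0629/0.0303)/(2πk) = 0.7304/(2π·0.0524) = 2.218 m·K/W
  R'_polyurethane foam = ln(0.0796/0.0629)/(2πk) = 0.2355/(2π·0.0301) = 1.245 m·K/W
ΣR = 9.508×10^-4 + 2.218 + 1.245 = 3.464 m·K/W
Q' = ΔT/ΣR = (5.43 °C − 27.8 °C)/3.464 = -6.458 W/m
From the inner boundary to the cellular glass/polyurethane foam interface, ΣR_partial = 2.219 m·K/W.
T_interface = T_in − Q'·ΣR_partial = 5.43 °C − (-6.458)(2.219) = 19.8 °C

T = 19.8 °C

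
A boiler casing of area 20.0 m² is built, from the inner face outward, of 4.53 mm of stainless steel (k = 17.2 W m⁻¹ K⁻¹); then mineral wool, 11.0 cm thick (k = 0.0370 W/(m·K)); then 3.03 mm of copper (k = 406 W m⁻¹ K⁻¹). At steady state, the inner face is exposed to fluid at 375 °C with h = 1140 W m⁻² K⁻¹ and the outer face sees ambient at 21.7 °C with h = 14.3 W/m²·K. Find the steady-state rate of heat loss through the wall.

Resistance network (inner→outer):
  R_conv,in = 1/(hA) = 1/(1140·20.0) = 4.386×10^-5 K/W
  R_stainless steel = L/(kA) = 0.00453/(17.2·20.0) = 1.317×10^-5 K/W
  R_mineral wool = L/(kA) = 0.110/(0.0370·20.0) = 0.1486 K/W
  R_copper = L/(kA) = 0.00303/(406·20.0) = 3.732×10^-7 K/W
  R_conv,out = 1/(hA) = 1/(14.3·20.0) = 0.003497 K/W
ΣR = 4.386×10^-5 + 1.317×10^-5 + 0.1486 + 3.732×10^-7 + 0.003497 = 0.1522 K/W
Q = ΔT/ΣR = (375 °C − 21.7 °C)/0.1522 = 2320 W

Q = 2.32 kW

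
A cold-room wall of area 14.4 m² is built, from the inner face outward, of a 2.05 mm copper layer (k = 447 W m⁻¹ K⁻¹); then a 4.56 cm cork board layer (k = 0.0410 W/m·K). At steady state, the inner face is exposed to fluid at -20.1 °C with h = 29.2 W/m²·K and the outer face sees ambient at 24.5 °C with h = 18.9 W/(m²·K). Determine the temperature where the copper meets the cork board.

Series thermal resistances, inner to outer:
  R_conv,in = 1/(hA) = 1/(29.2·14.4) = 0.002378 K/W
  R_copper = L/(kA) = 0.00205/(447·14.4) = 3.185×10^-7 K/W
  R_cork board = L/(kA) = 0.0456/(0.0410·14.4) = 0.07724 K/W
  R_conv,out = 1/(hA) = 1/(18.9·14.4) = 0.003674 K/W
ΣR = 0.002378 + 3.185×10^-7 + 0.07724 + 0.003674 = 0.08329 K/W
Q = ΔT/ΣR = (-20.1 °C − 24.5 °C)/0.08329 = -535.5 W
From the inner boundary to the copper/cork board interface, ΣR_partial = 0.002378 K/W.
T_interface = T_in − Q·ΣR_partial = -20.1 °C − (-535.5)(0.002378) = -18.8 °C

T = -18.8 °C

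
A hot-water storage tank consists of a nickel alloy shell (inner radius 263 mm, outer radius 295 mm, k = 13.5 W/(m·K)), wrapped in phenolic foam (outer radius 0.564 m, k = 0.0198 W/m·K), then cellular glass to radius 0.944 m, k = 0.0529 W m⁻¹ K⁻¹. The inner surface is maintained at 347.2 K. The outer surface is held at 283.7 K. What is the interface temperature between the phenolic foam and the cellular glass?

Series thermal resistances, inner to outer:
  R_nickel alloy = (1/0.263 − 1/0.295)/(4πk) = 0.4125/(4π·13.5) = 0.002431 K/W
  R_phenolic foam = (1/0.295 − 1/0.564)/(4πk) = 1.617/(4π·0.0198) = 6.498 K/W
  R_cellular glass = (1/0.564 − 1/0.944)/(4πk) = 0.7137/(4π·0.0529) = 1.074 K/W
ΣR = 0.002431 + 6.498 + 1.074 = 7.574 K/W
Q = ΔT/ΣR = (347.2 K − 283.7 K)/7.574 = 8.384 W
From the inner boundary to the phenolic foam/cellular glass interface, ΣR_partial = 6.500 K/W.
T_interface = T_in − Q·ΣR_partial = 347.2 K − (8.384)(6.500) = 292.7 K

T = 292.7 K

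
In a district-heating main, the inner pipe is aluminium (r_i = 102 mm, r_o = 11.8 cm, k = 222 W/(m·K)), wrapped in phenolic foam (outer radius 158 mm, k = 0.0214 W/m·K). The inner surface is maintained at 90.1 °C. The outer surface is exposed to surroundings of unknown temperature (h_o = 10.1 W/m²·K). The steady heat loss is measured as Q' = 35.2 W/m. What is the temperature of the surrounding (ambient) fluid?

Sum the resistances:
  R'_aluminium = ln(0.118/0.102)/(2πk) = 0.1457/(2π·222) = 1.045×10^-4 m·K/W
  R'_phenolic foam = ln(0.158/0.118)/(2πk) = 0.2919/(2π·0.0214) = 2.171 m·K/W
  R'_conv,out = 1/(2πr h) = 1/(2π·0.158·10.1) = 0.09973 m·K/W
ΣR = 2.271 m·K/W
ΔT = Q'·ΣR = 35.2 × 2.271 = 79.94 K
Heat flows outward, so T_out = T_in − ΔT = 90.1 − 79.94 = 10.2 °C

T_out = 10.2 °C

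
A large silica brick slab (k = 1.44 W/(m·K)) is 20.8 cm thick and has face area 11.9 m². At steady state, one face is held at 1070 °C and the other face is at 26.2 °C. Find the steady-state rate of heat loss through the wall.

Q = kA·ΔT/L = 1.44 × 11.9 × |1070 °C − 26.2 °C| / 0.208 = 86000 W

Q = 86000 W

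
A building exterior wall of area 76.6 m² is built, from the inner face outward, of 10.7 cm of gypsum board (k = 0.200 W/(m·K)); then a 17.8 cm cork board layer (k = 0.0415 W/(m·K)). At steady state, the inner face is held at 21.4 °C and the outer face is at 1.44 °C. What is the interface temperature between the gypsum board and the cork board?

Treat each layer as a resistance in series:
  R_gypsum board = L/(kA) = 0.107/(0.200·76.6) = 0.006984 K/W
  R_cork board = L/(kA) = 0.178/(0.0415·76.6) = 0.05599 K/W
ΣR = 0.006984 + 0.05599 = 0.06297 K/W
Q = ΔT/ΣR = (21.4 °C − 1.44 °C)/0.06297 = 317.0 W
From the inner boundary to the gypsum board/cork board interface, ΣR_partial = 0.006984 K/W.
T_interface = T_in − Q·ΣR_partial = 21.4 °C − (317.0)(0.006984) = 19.2 °C

T = 19.2 °C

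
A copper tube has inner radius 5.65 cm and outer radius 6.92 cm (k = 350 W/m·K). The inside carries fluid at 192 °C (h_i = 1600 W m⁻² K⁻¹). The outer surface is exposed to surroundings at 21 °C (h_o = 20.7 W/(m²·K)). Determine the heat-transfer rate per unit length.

Q' = 1510 W/m

Resistance network (inner→outer):
  R'_conv,in = 1/(2πr h) = 1/(2π·0.0565·1600) = 0.001761 m·K/W
  R'_copper = ln(0.0692/0.0565)/(2πk) = 0.2028/(2π·350) = 9.220×10^-5 m·K/W
  R'_conv,out = 1/(2πr h) = 1/(2π·0.0692·20.7) = 0.1111 m·K/W
ΣR = 0.001761 + 9.220×10^-5 + 0.1111 = 0.1130 m·K/W
Q' = ΔT/ΣR = (192 °C − 21 °C)/0.1130 = 1510 W/m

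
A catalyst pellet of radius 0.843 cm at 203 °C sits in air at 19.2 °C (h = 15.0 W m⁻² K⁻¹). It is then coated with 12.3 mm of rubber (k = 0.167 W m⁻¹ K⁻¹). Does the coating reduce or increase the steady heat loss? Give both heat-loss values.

Critical radius for a sphere: r_cr = 2k/h = 0.0223 m = 2.23 cm.
Outer radius after coating: r₂ = 0.00843 + 0.0123 = 0.02073 m.
Since r₁ < r_cr and r₂ ≤ r_cr, the coating moves toward the maximum at r_cr — heat loss rises.
Bare: R = 1/(4πr₁²h) = 74.65 K/W; Q = 183.8/74.65 = 2.46 W.
Coated: R = R_cond + R_conv = 45.88 K/W; Q = 183.8/45.88 = 4.01 W.

increases: 2.46 → 4.01 W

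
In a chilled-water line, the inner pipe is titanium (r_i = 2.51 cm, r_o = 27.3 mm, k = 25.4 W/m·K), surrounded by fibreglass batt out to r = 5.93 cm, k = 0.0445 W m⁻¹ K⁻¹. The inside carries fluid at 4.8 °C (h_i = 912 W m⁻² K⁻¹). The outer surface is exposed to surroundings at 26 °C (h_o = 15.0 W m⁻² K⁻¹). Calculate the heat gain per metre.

Treat each layer as a resistance in series:
  R'_conv,in = 1/(2πr h) = 1/(2π·0.0251·912) = 0.006953 m·K/W
  R'_titanium = ln(0.0273/0.0251)/(2πk) = 0.08402/(2π·25.4) = 5.265×10^-4 m·K/W
  R'_fibreglass batt = ln(0.0593/0.0273)/(2πk) = 0.7757/(2π·0.0445) = 2.774 m·K/W
  R'_conv,out = 1/(2πr h) = 1/(2π·0.0593·15.0) = 0.1789 m·K/W
ΣR = 0.006953 + 5.265×10^-4 + 2.774 + 0.1789 = 2.960 m·K/W
Q' = ΔT/ΣR = (4.8 °C − 26 °C)/2.960 = -7.16 W/m
(Negative Q' ⇒ heat flows inward; heat gain = 7.16 W/m.)

Q' = 7.16 W/m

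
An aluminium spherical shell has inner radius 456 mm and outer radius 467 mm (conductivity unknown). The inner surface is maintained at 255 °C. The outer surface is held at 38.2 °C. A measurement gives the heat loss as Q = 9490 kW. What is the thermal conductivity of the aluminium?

ΣR = ΔT/Q = |255 − 38.2|/9.49×10^6 = 2.285×10^-5 K/W
(1/r₁−1/r₂)/(4πk) = 2.285×10^-5 ⇒ k = 0.05165/(4π·2.285×10^-5) = 180 W/m·K

k = 180 W/m·K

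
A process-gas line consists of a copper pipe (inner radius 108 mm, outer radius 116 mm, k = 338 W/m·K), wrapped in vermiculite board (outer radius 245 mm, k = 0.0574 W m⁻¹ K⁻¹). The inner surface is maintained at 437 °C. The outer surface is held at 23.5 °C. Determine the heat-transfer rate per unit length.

Q' = 199 W/m

Treat each layer as a resistance in series:
  R'_copper = ln(0.116/0.108)/(2πk) = 0.07146/(2π·338) = 3.365×10^-5 m·K/W
  R'_vermiculite board = ln(0.245/0.116)/(2πk) = 0.7477/(2π·0.0574) = 2.073 m·K/W
ΣR = 3.365×10^-5 + 2.073 = 2.073 m·K/W
Q' = ΔT/ΣR = (437 °C − 23.5 °C)/2.073 = 199 W/m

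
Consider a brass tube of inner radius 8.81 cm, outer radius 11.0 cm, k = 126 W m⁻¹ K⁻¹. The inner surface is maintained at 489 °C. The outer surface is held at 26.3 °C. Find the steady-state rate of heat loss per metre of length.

Q' = 1.65×10^6 W/m

Q' = 2πk·ΔT/ln(r₂/r₁) = 2π × 126 × 462.7 / ln(0.110/0.0881) = 1.65×10^6 W/m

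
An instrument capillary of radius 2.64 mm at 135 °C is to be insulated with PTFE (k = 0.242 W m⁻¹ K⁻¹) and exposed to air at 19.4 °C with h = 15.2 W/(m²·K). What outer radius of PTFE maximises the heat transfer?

r_cr = 1.59 cm

For a cylinder, r_cr = k_ins/h = 0.242/15.2 = 0.0159 m = 1.59 cm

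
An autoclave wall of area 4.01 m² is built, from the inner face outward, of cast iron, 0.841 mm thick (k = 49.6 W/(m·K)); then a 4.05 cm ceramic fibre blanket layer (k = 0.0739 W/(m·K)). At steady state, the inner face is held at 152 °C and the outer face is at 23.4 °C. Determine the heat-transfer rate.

Q = 941 W

Treat each layer as a resistance in series:
  R_cast iron = L/(kA) = 8.41×10^-4/(49.6·4.01) = 4.228×10^-6 K/W
  R_ceramic fibre blanket = L/(kA) = 0.0405/(0.0739·4.01) = 0.1367 K/W
ΣR = 4.228×10^-6 + 0.1367 = 0.1367 K/W
Q = ΔT/ΣR = (152 °C − 23.4 °C)/0.1367 = 941 W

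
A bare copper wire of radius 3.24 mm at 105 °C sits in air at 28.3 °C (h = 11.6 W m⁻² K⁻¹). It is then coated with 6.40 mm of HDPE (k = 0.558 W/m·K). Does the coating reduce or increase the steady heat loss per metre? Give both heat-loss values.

Critical radius for a cylinder: r_cr = k/h = 0.0481 m = 4.81 cm.
Outer radius after coating: r₂ = 0.00324 + 0.00640 = 0.00964 m.
Since r₁ < r_cr and r₂ ≤ r_cr, the coating moves toward the maximum at r_cr — heat loss rises.
Bare: R = 1/(2πr₁h) = 4.235 m·K/W; Q = 76.7/4.235 = 18.1 W/m.
Coated: R = R_cond + R_conv = 1.734 m·K/W; Q = 76.7/1.734 = 44.2 W/m.

increases: 18.1 → 44.2 W/m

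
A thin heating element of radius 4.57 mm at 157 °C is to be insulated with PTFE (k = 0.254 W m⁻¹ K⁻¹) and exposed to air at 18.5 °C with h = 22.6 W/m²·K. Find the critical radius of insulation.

For a cylinder, r_cr = k_ins/h = 0.254/22.6 = 0.0112 m = 1.12 cm

r_cr = 1.12 cm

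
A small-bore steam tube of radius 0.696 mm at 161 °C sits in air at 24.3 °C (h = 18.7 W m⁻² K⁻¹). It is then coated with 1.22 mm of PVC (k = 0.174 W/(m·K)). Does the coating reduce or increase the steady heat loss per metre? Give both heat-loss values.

Critical radius for a cylinder: r_cr = k/h = 0.00930 m = 0.930 cm.
Outer radius after coating: r₂ = 6.96×10^-4 + 0.00122 = 0.001916 m.
Since r₁ < r_cr and r₂ ≤ r_cr, the coating moves toward the maximum at r_cr — heat loss rises.
Bare: R = 1/(2πr₁h) = 12.23 m·K/W; Q = 136.7/12.23 = 11.2 W/m.
Coated: R = R_cond + R_conv = 5.368 m·K/W; Q = 136.7/5.368 = 25.5 W/m.

increases: 11.2 → 25.5 W/m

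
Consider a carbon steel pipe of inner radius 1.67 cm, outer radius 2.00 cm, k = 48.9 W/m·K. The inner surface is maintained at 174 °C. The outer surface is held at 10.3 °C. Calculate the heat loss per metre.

Q' = 2πk·ΔT/ln(r₂/r₁) = 2π × 48.9 × 163.7 / ln(0.0200/0.0167) = 2.79×10^5 W/m

Q' = 279 kW/m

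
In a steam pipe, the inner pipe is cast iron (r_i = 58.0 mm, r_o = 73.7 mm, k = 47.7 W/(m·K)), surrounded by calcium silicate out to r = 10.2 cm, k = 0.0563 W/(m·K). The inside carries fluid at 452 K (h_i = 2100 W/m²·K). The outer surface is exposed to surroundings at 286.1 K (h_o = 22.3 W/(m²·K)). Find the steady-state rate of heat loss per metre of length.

Q' = 167 W/m

Resistance network (inner→outer):
  R'_conv,in = 1/(2πr h) = 1/(2π·0.0580·2100) = 0.001307 m·K/W
  R'_cast iron = ln(0.0737/0.0580)/(2πk) = 0.2396/(2π·47.7) = 7.993×10^-4 m·K/W
  R'_calcium silicate = ln(0.102/0.0737)/(2πk) = 0.3250/(2π·0.0563) = 0.9187 m·K/W
  R'_conv,out = 1/(2πr h) = 1/(2π·0.102·22.3) = 0.06997 m·K/W
ΣR = 0.001307 + 7.993×10^-4 + 0.9187 + 0.06997 = 0.9908 m·K/W
Q' = ΔT/ΣR = (452 K − 286.1 K)/0.9908 = 167 W/m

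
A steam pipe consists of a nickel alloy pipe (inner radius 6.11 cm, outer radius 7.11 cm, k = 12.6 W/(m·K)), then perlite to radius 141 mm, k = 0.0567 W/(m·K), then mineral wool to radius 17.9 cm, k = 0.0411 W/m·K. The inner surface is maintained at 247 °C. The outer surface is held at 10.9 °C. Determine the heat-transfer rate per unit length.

Series thermal resistances, inner to outer:
  R'_nickel alloy = ln(0.0711/0.0611)/(2πk) = 0.1516/(2π·12.6) = 0.001915 m·K/W
  R'_perlite = ln(0.141/0.0711)/(2πk) = 0.6847/(2π·0.0567) = 1.922 m·K/W
  R'_mineral wool = ln(0.179/0.141)/(2πk) = 0.2386/(2π·0.0411) = 0.9241 m·K/W
ΣR = 0.001915 + 1.922 + 0.9241 = 2.848 m·K/W
Q' = ΔT/ΣR = (247 °C − 10.9 °C)/2.848 = 82.9 W/m

Q' = 82.9 W/m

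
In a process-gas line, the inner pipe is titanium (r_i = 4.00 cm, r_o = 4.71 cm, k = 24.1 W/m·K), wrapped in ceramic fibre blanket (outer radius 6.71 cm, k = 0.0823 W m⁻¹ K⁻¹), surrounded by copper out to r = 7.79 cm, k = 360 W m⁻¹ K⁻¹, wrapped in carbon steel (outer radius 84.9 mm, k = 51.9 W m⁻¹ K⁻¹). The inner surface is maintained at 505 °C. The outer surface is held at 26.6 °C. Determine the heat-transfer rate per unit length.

Series thermal resistances, inner to outer:
  R'_titanium = ln(0.0471/0.0400)/(2πk) = 0.1634/(2π·24.1) = 0.001079 m·K/W
  R'_ceramic fibre blanket = ln(0.0671/0.0471)/(2πk) = 0.3539/(2π·0.0823) = 0.6844 m·K/W
  R'_copper = ln(0.0779/0.0671)/(2πk) = 0.1492/(2π·360) = 6.598×10^-5 m·K/W
  R'_carbon steel = ln(0.0849/0.0779)/(2πk) = 0.08605/(2π·51.9) = 2.639×10^-4 m·K/W
ΣR = 0.001079 + 0.6844 + 6.598×10^-5 + 2.639×10^-4 = 0.6858 m·K/W
Q' = ΔT/ΣR = (505 °C − 26.6 °C)/0.6858 = 698 W/m

Q' = 698 W/m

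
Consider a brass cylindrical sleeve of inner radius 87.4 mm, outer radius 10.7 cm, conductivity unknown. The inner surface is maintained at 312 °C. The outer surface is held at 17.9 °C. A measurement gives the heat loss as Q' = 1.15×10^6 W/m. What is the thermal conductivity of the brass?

ΣR = ΔT/Q' = |312 − 17.9|/1.15×10^6 = 2.557×10^-4 m·K/W
ln(r₂/r₁)/(2πk) = 2.557×10^-4 ⇒ k = 0.2023/(2π·2.557×10^-4) = 126 W/m·K

k = 126 W/m·K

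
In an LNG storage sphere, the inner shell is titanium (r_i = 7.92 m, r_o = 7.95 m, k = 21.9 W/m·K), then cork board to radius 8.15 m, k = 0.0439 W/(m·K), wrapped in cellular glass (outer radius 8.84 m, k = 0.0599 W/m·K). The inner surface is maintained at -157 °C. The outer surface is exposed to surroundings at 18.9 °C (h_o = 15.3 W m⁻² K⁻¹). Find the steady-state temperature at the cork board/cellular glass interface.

Resistance network (inner→outer):
  R_titanium = (1/7.92 − 1/7.95)/(4πk) = 4.765×10^-4/(4π·21.9) = 1.731×10^-6 K/W
  R_cork board = (1/7.95 − 1/8.15)/(4πk) = 0.003087/(4π·0.0439) = 0.005595 K/W
  R_cellular glass = (1/8.15 − 1/8.84)/(4πk) = 0.009577/(4π·0.0599) = 0.01272 K/W
  R_conv,out = 1/(4πr²h) = 1/(4π·8.84²·15.3) = 6.656×10^-5 K/W
ΣR = 1.731×10^-6 + 0.005595 + 0.01272 + 6.656×10^-5 = 0.01838 K/W
Q = ΔT/ΣR = (-157 °C − 18.9 °C)/0.01838 = -9570 W
From the inner boundary to the cork board/cellular glass interface, ΣR_partial = 0.005597 K/W.
T_interface = T_in − Q·ΣR_partial = -157 °C − (-9570)(0.005597) = -103 °C

T = -103 °C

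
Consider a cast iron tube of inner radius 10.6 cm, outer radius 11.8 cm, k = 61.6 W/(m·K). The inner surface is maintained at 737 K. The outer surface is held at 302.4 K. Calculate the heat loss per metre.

Q' = 1.57×10^6 W/m

Q' = 2πk·ΔT/ln(r₂/r₁) = 2π × 61.6 × 434.6 / ln(0.118/0.106) = 1.57×10^6 W/m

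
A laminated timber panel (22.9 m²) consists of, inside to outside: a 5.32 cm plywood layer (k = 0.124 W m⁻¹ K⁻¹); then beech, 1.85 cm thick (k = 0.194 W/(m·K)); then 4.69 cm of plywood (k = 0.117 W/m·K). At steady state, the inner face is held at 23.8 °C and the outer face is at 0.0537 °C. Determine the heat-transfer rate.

Q = 588 W

Resistance network (inner→outer):
  R_plywood = L/(kA) = 0.0532/(0.124·22.9) = 0.01874 K/W
  R_beech = L/(kA) = 0.0185/(0.194·22.9) = 0.004164 K/W
  R_plywood = L/(kA) = 0.0469/(0.117·22.9) = 0.01750 K/W
ΣR = 0.01874 + 0.004164 + 0.01750 = 0.04040 K/W
Q = ΔT/ΣR = (23.8 °C − 0.0537 °C)/0.04040 = 588 W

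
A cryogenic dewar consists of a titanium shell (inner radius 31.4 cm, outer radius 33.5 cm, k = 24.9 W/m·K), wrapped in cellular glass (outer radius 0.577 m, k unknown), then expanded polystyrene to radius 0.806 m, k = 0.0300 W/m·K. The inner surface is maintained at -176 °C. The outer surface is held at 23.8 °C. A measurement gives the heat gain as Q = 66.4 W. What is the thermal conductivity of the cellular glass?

k = 0.0585 W/m·K

ΣR = ΔT/Q = |-176 − 23.8|/66.4 = 3.009 K/W
Known resistances:
  R_titanium = (1/0.314 − 1/0.335)/(4πk) = 0.1996/(4π·24.9) = 6.380×10^-4 K/W
  R_expanded polystyrene = (1/0.577 − 1/0.806)/(4πk) = 0.4924/(4π·0.0300) = 1.306 K/W
R_cellular glass = ΣR − ΣR_known = 3.009 − 1.307 = 1.702 K/W
(1/r₁−1/r₂)/(4πk) = 1.702 ⇒ k = 1.252/(4π·1.702) = 0.0585 W/m·K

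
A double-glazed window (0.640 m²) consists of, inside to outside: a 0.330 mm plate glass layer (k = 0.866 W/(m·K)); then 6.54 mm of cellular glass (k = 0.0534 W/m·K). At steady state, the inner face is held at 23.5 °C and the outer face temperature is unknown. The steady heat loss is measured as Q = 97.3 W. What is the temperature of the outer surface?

Sum the resistances:
  R_plate glass = L/(kA) = 3.30×10^-4/(0.866·0.640) = 5.954×10^-4 K/W
  R_cellular glass = L/(kA) = 0.00654/(0.0534·0.640) = 0.1914 K/W
ΣR = 0.1920 K/W
ΔT = Q·ΣR = 97.3 × 0.1920 = 18.68 K
Heat flows outward, so T_out = T_in − ΔT = 23.5 − 18.68 = 4.82 °C

T_out = 4.82 °C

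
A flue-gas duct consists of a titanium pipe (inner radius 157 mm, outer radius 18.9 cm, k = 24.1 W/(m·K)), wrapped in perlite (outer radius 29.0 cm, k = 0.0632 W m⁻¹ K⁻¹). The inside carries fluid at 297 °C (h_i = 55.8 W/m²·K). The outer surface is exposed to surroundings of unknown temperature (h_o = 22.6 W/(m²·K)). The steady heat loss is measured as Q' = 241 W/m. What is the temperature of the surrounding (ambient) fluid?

T_out = 26.6 °C

Series resistances:
  R'_conv,in = 1/(2πr h) = 1/(2π·0.157·55.8) = 0.01817 m·K/W
  R'_titanium = ln(0.189/0.157)/(2πk) = 0.1855/(2π·24.1) = 0.001225 m·K/W
  R'_perlite = ln(0.290/0.189)/(2πk) = 0.4281/(2π·0.0632) = 1.078 m·K/W
  R'_conv,out = 1/(2πr h) = 1/(2π·0.290·22.6) = 0.02428 m·K/W
ΣR = 1.122 m·K/W
ΔT = Q'·ΣR = 241 × 1.122 = 270.4 K
Heat flows outward, so T_out = T_in − ΔT = 297 − 270.4 = 26.6 °C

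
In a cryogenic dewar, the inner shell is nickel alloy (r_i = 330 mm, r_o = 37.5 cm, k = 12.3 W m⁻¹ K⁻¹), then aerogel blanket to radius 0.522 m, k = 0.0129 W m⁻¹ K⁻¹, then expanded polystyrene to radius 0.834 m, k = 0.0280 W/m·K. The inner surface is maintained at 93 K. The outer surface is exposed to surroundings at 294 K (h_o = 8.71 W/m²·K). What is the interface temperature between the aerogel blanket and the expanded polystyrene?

Series thermal resistances, inner to outer:
  R_nickel alloy = (1/0.330 − 1/0.375)/(4πk) = 0.3636/(4π·12.3) = 0.002353 K/W
  R_aerogel blanket = (1/0.375 − 1/0.522)/(4πk) = 0.7510/(4π·0.0129) = 4.633 K/W
  R_expanded polystyrene = (1/0.522 − 1/0.834)/(4πk) = 0.7167/(4π·0.0280) = 2.037 K/W
  R_conv,out = 1/(4πr²h) = 1/(4π·0.834²·8.71) = 0.01314 K/W
ΣR = 0.002353 + 4.633 + 2.037 + 0.01314 = 6.685 K/W
Q = ΔT/ΣR = (93 K − 294 K)/6.685 = -30.07 W
From the inner boundary to the aerogel blanket/expanded polystyrene interface, ΣR_partial = 4.635 K/W.
T_interface = T_in − Q·ΣR_partial = 93 K − (-30.07)(4.635) = 232.4 K

T = 232.4 K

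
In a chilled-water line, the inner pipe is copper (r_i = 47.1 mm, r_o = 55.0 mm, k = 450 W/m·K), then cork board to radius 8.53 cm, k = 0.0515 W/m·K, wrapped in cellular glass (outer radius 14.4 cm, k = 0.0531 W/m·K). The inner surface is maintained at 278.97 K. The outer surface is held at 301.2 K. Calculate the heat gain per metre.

Q' = 7.60 W/m

Series thermal resistances, inner to outer:
  R'_copper = ln(0.0550/0.0471)/(2πk) = 0.1551/(2π·450) = 5.484×10^-5 m·K/W
  R'_cork board = ln(0.0853/0.0550)/(2πk) = 0.4388/(2π·0.0515) = 1.356 m·K/W
  R'_cellular glass = ln(0.144/0.0853)/(2πk) = 0.5236/(2π·0.0531) = 1.569 m·K/W
ΣR = 5.484×10^-5 + 1.356 + 1.569 = 2.925 m·K/W
Q' = ΔT/ΣR = (278.97 K − 301.2 K)/2.925 = -7.60 W/m
(Negative Q' ⇒ heat flows inward; heat gain = 7.60 W/m.)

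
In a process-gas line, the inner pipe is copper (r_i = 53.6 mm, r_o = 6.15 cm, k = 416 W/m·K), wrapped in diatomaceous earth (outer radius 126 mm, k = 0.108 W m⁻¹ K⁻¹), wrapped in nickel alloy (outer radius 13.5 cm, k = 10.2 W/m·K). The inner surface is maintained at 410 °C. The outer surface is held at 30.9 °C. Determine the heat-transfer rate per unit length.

Q' = 358 W/m

Series thermal resistances, inner to outer:
  R'_copper = ln(0.0615/0.0536)/(2πk) = 0.1375/(2π·416) = 5.260×10^-5 m·K/W
  R'_diatomaceous earth = ln(0.126/0.0615)/(2πk) = 0.7172/(2π·0.108) = 1.057 m·K/W
  R'_nickel alloy = ln(0.135/0.126)/(2πk) = 0.06899/(2π·10.2) = 0.001077 m·K/W
ΣR = 5.260×10^-5 + 1.057 + 0.001077 = 1.058 m·K/W
Q' = ΔT/ΣR = (410 °C − 30.9 °C)/1.058 = 358 W/m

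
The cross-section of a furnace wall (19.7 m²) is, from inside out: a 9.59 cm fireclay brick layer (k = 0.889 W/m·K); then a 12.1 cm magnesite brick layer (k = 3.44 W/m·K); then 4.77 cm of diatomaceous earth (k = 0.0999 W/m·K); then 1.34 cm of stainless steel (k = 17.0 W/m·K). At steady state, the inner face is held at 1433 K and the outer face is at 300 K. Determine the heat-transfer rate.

Treat each layer as a resistance in series:
  R_fireclay brick = L/(kA) = 0.0959/(0.889·19.7) = 0.005476 K/W
  R_magnesite brick = L/(kA) = 0.121/(3.44·19.7) = 0.001786 K/W
  R_diatomaceous earth = L/(kA) = 0.0477/(0.0999·19.7) = 0.02424 K/W
  R_stainless steel = L/(kA) = 0.0134/(17.0·19.7) = 4.001×10^-5 K/W
ΣR = 0.005476 + 0.001786 + 0.02424 + 4.001×10^-5 = 0.03154 K/W
Q = ΔT/ΣR = (1433 K − 300 K)/0.03154 = 35900 W

Q = 35900 W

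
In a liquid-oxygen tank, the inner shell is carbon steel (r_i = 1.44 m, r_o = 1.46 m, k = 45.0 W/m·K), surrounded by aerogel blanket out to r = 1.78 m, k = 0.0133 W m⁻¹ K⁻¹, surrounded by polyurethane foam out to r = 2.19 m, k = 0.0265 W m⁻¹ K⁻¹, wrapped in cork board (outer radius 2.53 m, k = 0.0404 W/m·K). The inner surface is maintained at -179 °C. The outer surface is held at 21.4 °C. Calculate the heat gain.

Q = 171 W

Resistance network (inner→outer):
  R_carbon steel = (1/1.44 − 1/1.46)/(4πk) = 0.009513/(4π·45.0) = 1.682×10^-5 K/W
  R_aerogel blanket = (1/1.46 − 1/1.78)/(4πk) = 0.1231/(4π·0.0133) = 0.7367 K/W
  R_polyurethane foam = (1/1.78 − 1/2.19)/(4πk) = 0.1052/(4π·0.0265) = 0.3158 K/W
  R_cork board = (1/2.19 − 1/2.53)/(4πk) = 0.06136/(4π·0.0404) = 0.1209 K/W
ΣR = 1.682×10^-5 + 0.7367 + 0.3158 + 0.1209 = 1.173 K/W
Q = ΔT/ΣR = (-179 °C − 21.4 °C)/1.173 = -171 W
(Negative Q ⇒ heat flows inward; heat gain = 171 W.)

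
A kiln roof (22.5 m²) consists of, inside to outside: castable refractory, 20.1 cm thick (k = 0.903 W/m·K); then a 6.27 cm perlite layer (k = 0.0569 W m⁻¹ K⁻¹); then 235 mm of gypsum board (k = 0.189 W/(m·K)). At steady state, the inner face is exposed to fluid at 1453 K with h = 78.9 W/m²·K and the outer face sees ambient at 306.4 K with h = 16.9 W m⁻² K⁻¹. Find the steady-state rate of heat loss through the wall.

Resistance network (inner→outer):
  R_conv,in = 1/(hA) = 1/(78.9·22.5) = 5.633×10^-4 K/W
  R_castable refractory = L/(kA) = 0.201/(0.903·22.5) = 0.009893 K/W
  R_perlite = L/(kA) = 0.0627/(0.0569·22.5) = 0.04897 K/W
  R_gypsum board = L/(kA) = 0.235/(0.189·22.5) = 0.05526 K/W
  R_conv,out = 1/(hA) = 1/(16.9·22.5) = 0.002630 K/W
ΣR = 5.633×10^-4 + 0.009893 + 0.04897 + 0.05526 + 0.002630 = 0.1173 K/W
Q = ΔT/ΣR = (1453 K − 306.4 K)/0.1173 = 9770 W

Q = 9.77 kW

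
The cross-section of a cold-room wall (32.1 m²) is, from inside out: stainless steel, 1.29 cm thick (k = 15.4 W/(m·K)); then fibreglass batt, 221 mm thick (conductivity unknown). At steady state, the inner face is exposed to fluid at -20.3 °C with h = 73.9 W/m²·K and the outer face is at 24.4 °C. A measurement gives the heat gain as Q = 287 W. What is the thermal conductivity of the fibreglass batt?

ΣR = ΔT/Q = |-20.3 − 24.4|/287 = 0.1557 K/W
Known resistances:
  R_conv,in = 1/(hA) = 1/(73.9·32.1) = 4.216×10^-4 K/W
  R_stainless steel = L/(kA) = 0.0129/(15.4·32.1) = 2.610×10^-5 K/W
R_fibreglass batt = ΣR − ΣR_known = 0.1557 − 4.477×10^-4 = 0.1553 K/W
L/(kA) = 0.1553 ⇒ k = 0.221/(0.1553·32.1) = 0.0443 W/m·K

k = 0.0443 W/m·K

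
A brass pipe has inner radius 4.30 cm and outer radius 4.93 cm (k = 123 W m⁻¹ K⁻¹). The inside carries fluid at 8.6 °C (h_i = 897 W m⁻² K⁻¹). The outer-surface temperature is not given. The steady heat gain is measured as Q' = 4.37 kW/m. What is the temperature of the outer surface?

T_out = 27.4 °C

Sum the resistances:
  R'_conv,in = 1/(2πr h) = 1/(2π·0.0430·897) = 0.004126 m·K/W
  R'_brass = ln(0.0493/0.0430)/(2πk) = 0.1367/(2π·123) = 1.769×10^-4 m·K/W
ΣR = 0.004303 m·K/W
ΔT = Q'·ΣR = 4370 × 0.004303 = 18.80 K
Heat flows inward, so T_out = T_in + ΔT = 8.6 + 18.80 = 27.4 °C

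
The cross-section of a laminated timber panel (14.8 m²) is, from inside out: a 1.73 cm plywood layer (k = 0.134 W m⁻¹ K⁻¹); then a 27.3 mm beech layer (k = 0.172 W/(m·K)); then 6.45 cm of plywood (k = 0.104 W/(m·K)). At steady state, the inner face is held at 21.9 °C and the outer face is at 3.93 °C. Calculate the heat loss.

Series thermal resistances, inner to outer:
  R_plywood = L/(kA) = 0.0173/(0.134·14.8) = 0.008723 K/W
  R_beech = L/(kA) = 0.0273/(0.172·14.8) = 0.01072 K/W
  R_plywood = L/(kA) = 0.0645/(0.104·14.8) = 0.04190 K/W
ΣR = 0.008723 + 0.01072 + 0.04190 = 0.06134 K/W
Q = ΔT/ΣR = (21.9 °C − 3.93 °C)/0.06134 = 293 W

Q = 293 W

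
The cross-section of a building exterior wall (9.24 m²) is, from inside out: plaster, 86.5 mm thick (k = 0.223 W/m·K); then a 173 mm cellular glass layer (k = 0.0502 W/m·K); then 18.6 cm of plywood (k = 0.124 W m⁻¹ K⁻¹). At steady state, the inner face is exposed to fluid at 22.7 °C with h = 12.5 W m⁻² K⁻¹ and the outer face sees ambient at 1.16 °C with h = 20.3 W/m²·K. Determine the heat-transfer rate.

Q = 36.4 W

Resistance network (inner→outer):
  R_conv,in = 1/(hA) = 1/(12.5·9.24) = 0.008658 K/W
  R_plaster = L/(kA) = 0.0865/(0.223·9.24) = 0.04198 K/W
  R_cellular glass = L/(kA) = 0.173/(0.0502·9.24) = 0.3730 K/W
  R_plywood = L/(kA) = 0.186/(0.124·9.24) = 0.1623 K/W
  R_conv,out = 1/(hA) = 1/(20.3·9.24) = 0.005331 K/W
ΣR = 0.008658 + 0.04198 + 0.3730 + 0.1623 + 0.005331 = 0.5913 K/W
Q = ΔT/ΣR = (22.7 °C − 1.16 °C)/0.5913 = 36.4 W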